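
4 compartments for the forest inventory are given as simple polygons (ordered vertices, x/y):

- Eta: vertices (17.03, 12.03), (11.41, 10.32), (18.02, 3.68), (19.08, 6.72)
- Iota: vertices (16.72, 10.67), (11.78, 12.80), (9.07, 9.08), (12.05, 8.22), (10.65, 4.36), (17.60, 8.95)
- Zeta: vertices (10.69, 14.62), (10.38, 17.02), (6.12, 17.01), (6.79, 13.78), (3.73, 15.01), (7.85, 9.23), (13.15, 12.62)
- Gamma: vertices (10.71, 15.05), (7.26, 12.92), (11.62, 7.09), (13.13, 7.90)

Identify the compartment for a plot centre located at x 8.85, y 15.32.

Zeta

Cast a ray rightward from (8.85, 15.32). For each polygon, the edges (by vertex number in listed order) whose endpoints lie on opposite sides of y = 15.32, where each meets that height, and whether that is right or left of the point:
Eta: no edge straddles that height → 0 crossings.
Iota: no edge straddles that height → 0 crossings.
Zeta: 1–2 at x≈10.600 (right), 3–4 at x≈6.471 (left) → 1 crossing.
Gamma: no edge straddles that height → 0 crossings.
Only Zeta has an odd count, so the point is inside Zeta.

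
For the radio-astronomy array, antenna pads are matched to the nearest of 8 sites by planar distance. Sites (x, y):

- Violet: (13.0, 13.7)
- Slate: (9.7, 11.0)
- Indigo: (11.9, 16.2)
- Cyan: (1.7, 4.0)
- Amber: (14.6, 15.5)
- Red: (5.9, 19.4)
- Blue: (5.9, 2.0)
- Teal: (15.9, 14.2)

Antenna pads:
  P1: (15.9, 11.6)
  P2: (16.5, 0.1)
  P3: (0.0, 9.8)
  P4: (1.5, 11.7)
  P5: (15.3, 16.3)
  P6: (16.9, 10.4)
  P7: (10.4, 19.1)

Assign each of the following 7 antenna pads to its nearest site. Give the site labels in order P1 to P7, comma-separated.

Teal, Blue, Cyan, Cyan, Amber, Teal, Indigo

P1 → Teal (d²=6.76)
P2 → Blue (d²=115.97)
P3 → Cyan (d²=36.53)
P4 → Cyan (d²=59.33)
P5 → Amber (d²=1.13)
P6 → Teal (d²=15.44)
P7 → Indigo (d²=10.66)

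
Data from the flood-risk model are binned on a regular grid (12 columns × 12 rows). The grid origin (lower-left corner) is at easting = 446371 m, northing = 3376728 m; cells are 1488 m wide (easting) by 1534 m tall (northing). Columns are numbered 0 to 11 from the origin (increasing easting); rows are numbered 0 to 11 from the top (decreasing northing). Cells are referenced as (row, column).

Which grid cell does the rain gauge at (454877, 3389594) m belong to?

Column index: ⌊(454877 − 446371) / 1488⌋ = ⌊5.716⌋ = 5
Row offset from origin: ⌊(3389594 − 3376728) / 1534⌋ = ⌊8.387⌋ = 8 → row 3 (counted from top)

(3, 5)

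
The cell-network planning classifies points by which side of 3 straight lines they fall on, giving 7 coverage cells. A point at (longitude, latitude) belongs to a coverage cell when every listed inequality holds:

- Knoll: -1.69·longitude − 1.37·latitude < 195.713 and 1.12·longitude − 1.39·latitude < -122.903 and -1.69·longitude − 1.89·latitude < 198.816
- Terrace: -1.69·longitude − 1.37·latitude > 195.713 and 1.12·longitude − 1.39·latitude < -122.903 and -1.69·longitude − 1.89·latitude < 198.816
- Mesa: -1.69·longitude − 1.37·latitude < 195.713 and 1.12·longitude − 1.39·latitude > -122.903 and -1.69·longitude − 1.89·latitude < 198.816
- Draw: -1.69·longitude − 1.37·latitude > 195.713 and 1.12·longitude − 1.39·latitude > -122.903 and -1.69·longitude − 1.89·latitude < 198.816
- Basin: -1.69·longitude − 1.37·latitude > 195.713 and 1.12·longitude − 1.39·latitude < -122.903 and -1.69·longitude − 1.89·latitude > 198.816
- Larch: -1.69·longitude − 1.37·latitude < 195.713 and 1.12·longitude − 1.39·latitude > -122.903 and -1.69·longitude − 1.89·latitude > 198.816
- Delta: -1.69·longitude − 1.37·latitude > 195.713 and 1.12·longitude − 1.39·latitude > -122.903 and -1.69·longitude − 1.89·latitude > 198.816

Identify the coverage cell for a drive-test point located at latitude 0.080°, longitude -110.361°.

Knoll

-1.69·-110.361 − 1.37·0.080 = 186.400, which is < 195.713
1.12·-110.361 − 1.39·0.080 = -123.716, which is < -122.903
-1.69·-110.361 − 1.89·0.080 = 186.359, which is < 198.816
This sign pattern matches Knoll.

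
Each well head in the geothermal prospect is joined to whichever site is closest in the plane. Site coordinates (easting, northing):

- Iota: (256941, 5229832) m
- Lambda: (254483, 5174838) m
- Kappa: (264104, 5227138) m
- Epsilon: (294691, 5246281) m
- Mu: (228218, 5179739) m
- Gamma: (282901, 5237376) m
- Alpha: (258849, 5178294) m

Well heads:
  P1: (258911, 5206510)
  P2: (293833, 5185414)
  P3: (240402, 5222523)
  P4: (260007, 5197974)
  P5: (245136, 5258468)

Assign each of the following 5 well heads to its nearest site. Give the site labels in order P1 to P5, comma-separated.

Kappa, Alpha, Iota, Alpha, Iota

P1 → Kappa (d²=452481633.00)
P2 → Alpha (d²=1274574656.00)
P3 → Iota (d²=326960002.00)
P4 → Alpha (d²=388643364.00)
P5 → Iota (d²=959378521.00)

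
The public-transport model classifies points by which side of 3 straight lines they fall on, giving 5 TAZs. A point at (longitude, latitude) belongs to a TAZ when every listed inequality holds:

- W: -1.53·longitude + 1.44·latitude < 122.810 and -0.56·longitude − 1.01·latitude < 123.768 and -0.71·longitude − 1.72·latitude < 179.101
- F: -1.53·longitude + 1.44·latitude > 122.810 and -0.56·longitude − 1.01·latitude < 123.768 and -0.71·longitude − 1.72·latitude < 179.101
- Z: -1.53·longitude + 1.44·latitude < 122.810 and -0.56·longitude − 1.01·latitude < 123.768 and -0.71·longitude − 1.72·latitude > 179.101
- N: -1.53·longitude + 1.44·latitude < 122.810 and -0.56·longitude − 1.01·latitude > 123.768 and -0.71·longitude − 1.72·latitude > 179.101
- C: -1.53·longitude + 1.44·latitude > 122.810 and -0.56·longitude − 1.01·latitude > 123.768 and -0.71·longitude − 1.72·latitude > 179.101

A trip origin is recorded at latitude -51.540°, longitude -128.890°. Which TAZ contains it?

-1.53·-128.890 + 1.44·-51.540 = 122.984, which is > 122.810
-0.56·-128.890 − 1.01·-51.540 = 124.234, which is > 123.768
-0.71·-128.890 − 1.72·-51.540 = 180.161, which is > 179.101
This sign pattern matches C.

C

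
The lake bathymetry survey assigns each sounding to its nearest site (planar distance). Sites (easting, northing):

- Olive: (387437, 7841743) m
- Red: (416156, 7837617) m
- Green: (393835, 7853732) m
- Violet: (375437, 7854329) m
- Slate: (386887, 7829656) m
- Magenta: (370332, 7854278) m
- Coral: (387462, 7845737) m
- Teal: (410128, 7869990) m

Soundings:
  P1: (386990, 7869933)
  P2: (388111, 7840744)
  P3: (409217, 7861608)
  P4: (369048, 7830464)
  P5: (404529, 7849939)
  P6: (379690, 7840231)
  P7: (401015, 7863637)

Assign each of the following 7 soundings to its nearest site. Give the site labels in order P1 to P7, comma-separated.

P1 → Green (d²=309326426.00)
P2 → Olive (d²=1452277.00)
P3 → Teal (d²=71087845.00)
P4 → Slate (d²=318882785.00)
P5 → Green (d²=128748485.00)
P6 → Olive (d²=62302153.00)
P7 → Teal (d²=123407378.00)

Green, Olive, Teal, Slate, Green, Olive, Teal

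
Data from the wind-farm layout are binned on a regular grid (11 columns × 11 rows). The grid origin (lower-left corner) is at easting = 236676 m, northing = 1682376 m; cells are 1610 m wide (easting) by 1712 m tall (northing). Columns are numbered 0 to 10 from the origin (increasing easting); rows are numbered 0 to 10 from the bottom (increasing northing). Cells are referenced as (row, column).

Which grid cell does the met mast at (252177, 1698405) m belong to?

(9, 9)

Column index: ⌊(252177 − 236676) / 1610⌋ = ⌊9.628⌋ = 9
Row offset from origin: ⌊(1698405 − 1682376) / 1712⌋ = ⌊9.363⌋ = 9 → row 9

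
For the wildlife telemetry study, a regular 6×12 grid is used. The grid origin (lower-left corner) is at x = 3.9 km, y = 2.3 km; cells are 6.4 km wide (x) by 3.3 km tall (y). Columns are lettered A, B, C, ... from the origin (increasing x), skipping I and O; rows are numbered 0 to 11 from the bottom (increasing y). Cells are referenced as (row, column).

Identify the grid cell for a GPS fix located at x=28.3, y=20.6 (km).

Column index: ⌊(28.3 − 3.9) / 6.4⌋ = ⌊3.812⌋ = 3 → column D
Row offset from origin: ⌊(20.6 − 2.3) / 3.3⌋ = ⌊5.545⌋ = 5 → row 5

(5, D)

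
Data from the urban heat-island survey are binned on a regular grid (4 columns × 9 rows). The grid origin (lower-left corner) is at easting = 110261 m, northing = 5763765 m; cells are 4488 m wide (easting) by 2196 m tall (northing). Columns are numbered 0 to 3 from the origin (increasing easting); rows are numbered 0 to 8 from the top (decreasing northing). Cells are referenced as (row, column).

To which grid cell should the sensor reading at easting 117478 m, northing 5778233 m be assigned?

(2, 1)

Column index: ⌊(117478 − 110261) / 4488⌋ = ⌊1.608⌋ = 1
Row offset from origin: ⌊(5778233 − 5763765) / 2196⌋ = ⌊6.588⌋ = 6 → row 2 (counted from top)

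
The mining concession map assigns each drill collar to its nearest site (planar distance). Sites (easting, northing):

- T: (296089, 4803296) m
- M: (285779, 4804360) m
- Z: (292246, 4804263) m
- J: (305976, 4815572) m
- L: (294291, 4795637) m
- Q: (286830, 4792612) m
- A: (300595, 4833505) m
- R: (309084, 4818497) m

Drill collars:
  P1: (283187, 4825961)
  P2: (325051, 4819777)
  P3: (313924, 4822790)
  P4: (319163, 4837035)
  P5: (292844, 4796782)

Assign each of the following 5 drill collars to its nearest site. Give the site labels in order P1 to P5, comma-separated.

A, R, R, A, L

P1 → A (d²=359950400.00)
P2 → R (d²=256583489.00)
P3 → R (d²=41855449.00)
P4 → A (d²=357231524.00)
P5 → L (d²=3404834.00)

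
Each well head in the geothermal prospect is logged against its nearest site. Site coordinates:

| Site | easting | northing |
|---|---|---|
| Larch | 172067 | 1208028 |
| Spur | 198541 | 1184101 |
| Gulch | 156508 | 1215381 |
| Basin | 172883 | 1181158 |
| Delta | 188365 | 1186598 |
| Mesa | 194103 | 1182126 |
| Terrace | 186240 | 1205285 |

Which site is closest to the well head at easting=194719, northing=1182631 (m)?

Squared distances to each site:
Larch: 1158120713.000; Spur: 16768584.000; Gulch: 2532643021.000; Basin: 478980625.000; Delta: 56110405.000; Mesa: 634481.000; Terrace: 585097157.000.
Minimum at Mesa.

Mesa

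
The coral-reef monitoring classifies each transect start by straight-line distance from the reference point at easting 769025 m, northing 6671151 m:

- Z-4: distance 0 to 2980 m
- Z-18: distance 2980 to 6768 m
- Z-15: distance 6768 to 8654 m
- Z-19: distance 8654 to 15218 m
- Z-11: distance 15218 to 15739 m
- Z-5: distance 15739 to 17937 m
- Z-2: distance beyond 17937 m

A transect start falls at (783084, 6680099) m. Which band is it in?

Distance = √((783084−769025)² + (6680099−6671151)²) = √(197655481.000 + 80066704.000) = 16664.999 m.
15739 ≤ 16664.999 < 17937 → Z-5.

Z-5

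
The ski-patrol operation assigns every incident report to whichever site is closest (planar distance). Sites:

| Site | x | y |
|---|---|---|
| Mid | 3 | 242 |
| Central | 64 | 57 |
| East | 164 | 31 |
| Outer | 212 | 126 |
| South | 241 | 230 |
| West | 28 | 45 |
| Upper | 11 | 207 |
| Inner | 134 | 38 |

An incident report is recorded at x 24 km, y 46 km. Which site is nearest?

Squared distances to each site:
Mid: 38857.000; Central: 1721.000; East: 19825.000; Outer: 41744.000; South: 80945.000; West: 17.000; Upper: 26090.000; Inner: 12164.000.
Minimum at West.

West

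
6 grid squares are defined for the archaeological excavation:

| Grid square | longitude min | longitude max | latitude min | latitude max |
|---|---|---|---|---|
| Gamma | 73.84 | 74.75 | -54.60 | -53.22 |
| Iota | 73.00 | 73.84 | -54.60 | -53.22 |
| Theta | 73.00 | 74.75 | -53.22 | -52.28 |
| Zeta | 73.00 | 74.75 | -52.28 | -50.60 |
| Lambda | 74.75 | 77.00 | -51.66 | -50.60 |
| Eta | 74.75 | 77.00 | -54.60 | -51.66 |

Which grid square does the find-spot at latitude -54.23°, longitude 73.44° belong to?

The point has longitude = 73.44 and latitude = -54.23.
Only Iota satisfies 73.00 ≤ longitude ≤ 73.84 and -54.60 ≤ latitude ≤ -53.22.

Iota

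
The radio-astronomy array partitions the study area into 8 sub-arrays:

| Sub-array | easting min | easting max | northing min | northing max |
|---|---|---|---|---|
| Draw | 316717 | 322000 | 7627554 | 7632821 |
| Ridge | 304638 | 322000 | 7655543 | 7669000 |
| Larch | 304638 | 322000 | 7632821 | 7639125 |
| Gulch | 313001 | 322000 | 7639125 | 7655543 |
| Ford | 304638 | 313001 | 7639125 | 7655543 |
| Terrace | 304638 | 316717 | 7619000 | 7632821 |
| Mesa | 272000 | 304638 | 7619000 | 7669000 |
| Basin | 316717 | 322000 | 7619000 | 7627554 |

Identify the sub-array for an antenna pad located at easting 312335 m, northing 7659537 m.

Ridge

The point has easting = 312335 and northing = 7659537.
Only Ridge satisfies 304638 ≤ easting ≤ 322000 and 7655543 ≤ northing ≤ 7669000.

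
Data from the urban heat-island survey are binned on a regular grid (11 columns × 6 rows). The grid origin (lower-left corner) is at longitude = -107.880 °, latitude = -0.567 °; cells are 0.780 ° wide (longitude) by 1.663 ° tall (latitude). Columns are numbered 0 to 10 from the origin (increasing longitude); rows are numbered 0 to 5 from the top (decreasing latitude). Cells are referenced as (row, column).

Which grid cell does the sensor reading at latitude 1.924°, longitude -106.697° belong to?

(4, 1)

Column index: ⌊(-106.697 − -107.880) / 0.780⌋ = ⌊1.517⌋ = 1
Row offset from origin: ⌊(1.924 − -0.567) / 1.663⌋ = ⌊1.498⌋ = 1 → row 4 (counted from top)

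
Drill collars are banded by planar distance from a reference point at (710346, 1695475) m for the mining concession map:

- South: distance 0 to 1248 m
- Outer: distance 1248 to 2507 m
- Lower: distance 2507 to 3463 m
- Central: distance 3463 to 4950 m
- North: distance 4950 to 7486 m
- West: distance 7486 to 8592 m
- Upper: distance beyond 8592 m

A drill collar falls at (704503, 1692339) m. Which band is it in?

Distance = √((704503−710346)² + (1692339−1695475)²) = √(34140649.000 + 9834496.000) = 6631.376 m.
4950 ≤ 6631.376 < 7486 → North.

North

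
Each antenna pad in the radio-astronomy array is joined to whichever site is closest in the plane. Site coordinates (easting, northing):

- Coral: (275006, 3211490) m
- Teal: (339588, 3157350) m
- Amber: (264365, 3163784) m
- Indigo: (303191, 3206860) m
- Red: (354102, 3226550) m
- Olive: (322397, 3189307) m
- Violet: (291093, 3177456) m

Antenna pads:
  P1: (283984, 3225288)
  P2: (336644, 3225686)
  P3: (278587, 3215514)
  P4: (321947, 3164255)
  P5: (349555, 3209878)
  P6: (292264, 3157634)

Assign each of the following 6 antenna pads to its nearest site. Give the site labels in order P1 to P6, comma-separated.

P1 → Coral (d²=270989288.00)
P2 → Red (d²=305528260.00)
P3 → Coral (d²=29016137.00)
P4 → Teal (d²=358883906.00)
P5 → Red (d²=298630793.00)
P6 → Violet (d²=394282925.00)

Coral, Red, Coral, Teal, Red, Violet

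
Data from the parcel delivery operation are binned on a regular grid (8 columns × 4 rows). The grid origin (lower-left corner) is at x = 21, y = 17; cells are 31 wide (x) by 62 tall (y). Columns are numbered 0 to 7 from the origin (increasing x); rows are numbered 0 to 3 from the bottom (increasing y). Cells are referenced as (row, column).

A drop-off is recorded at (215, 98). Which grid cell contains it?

(1, 6)

Column index: ⌊(215 − 21) / 31⌋ = ⌊6.258⌋ = 6
Row offset from origin: ⌊(98 − 17) / 62⌋ = ⌊1.306⌋ = 1 → row 1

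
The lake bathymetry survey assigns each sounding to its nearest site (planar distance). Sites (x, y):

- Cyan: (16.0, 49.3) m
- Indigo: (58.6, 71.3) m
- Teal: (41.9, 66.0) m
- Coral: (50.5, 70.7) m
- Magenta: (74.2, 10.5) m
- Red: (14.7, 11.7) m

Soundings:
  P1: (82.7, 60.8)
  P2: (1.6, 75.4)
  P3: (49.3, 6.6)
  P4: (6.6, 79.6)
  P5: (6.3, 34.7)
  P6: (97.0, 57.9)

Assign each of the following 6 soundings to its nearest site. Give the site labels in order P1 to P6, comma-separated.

Indigo, Cyan, Magenta, Cyan, Cyan, Indigo

P1 → Indigo (d²=691.06)
P2 → Cyan (d²=888.57)
P3 → Magenta (d²=635.22)
P4 → Cyan (d²=1006.45)
P5 → Cyan (d²=307.25)
P6 → Indigo (d²=1654.12)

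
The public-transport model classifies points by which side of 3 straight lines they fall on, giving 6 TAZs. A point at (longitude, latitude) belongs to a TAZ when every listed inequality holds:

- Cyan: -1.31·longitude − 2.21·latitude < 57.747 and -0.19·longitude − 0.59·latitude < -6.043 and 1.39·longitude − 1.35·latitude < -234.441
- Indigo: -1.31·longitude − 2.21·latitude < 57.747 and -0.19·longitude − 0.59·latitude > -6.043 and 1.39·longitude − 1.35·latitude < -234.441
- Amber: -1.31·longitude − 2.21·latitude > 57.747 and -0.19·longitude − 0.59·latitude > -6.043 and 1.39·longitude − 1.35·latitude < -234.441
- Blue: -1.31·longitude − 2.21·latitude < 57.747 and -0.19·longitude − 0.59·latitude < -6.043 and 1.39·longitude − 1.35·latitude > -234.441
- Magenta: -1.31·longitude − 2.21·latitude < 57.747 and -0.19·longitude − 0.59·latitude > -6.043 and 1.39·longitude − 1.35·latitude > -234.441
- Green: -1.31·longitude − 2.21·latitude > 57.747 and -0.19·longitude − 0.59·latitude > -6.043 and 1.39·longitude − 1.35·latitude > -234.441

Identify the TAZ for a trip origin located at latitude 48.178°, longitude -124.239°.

-1.31·-124.239 − 2.21·48.178 = 56.280, which is < 57.747
-0.19·-124.239 − 0.59·48.178 = -4.820, which is > -6.043
1.39·-124.239 − 1.35·48.178 = -237.733, which is < -234.441
This sign pattern matches Indigo.

Indigo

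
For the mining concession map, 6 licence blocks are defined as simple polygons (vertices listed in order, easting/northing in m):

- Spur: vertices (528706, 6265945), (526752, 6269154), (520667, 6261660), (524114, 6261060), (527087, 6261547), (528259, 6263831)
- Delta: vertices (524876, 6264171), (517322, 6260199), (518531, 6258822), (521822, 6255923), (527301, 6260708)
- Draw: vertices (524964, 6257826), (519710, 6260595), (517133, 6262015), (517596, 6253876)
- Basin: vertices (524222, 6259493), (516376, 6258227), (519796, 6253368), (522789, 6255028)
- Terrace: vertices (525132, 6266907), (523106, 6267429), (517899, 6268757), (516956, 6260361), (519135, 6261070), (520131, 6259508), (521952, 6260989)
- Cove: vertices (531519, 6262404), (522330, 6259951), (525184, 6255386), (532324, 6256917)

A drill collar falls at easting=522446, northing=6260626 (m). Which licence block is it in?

Cast a ray rightward from (522446, 6260626). For each polygon, the edges (by vertex number in listed order) whose endpoints lie on opposite sides of northing = 6260626, where each meets that height, and whether that is right or left of the point:
Spur: no edge straddles that height → 0 crossings.
Delta: 1–2 at easting≈518134.1 (left), 4–5 at easting≈527207.1 (right) → 1 crossing.
Draw: 2–3 at easting≈519653.7 (left), 3–4 at easting≈517212.0 (left) → 0 crossings.
Basin: no edge straddles that height → 0 crossings.
Terrace: 3–4 at easting≈516985.8 (left), 4–5 at easting≈517770.4 (left), 5–6 at easting≈519418.1 (left), 6–7 at easting≈521505.7 (left) → 0 crossings.
Cove: 1–2 at easting≈524858.6 (right), 4–1 at easting≈531779.9 (right) → 2 crossings.
Only Delta has an odd count, so the point is inside Delta.

Delta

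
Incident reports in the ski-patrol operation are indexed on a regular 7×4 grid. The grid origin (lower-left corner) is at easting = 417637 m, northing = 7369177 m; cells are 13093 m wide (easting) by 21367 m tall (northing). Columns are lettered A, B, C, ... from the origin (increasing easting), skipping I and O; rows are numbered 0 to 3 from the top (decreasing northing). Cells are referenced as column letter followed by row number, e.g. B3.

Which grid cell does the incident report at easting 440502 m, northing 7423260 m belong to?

B1

Column index: ⌊(440502 − 417637) / 13093⌋ = ⌊1.746⌋ = 1 → column B
Row offset from origin: ⌊(7423260 − 7369177) / 21367⌋ = ⌊2.531⌋ = 2 → row 1 (counted from top)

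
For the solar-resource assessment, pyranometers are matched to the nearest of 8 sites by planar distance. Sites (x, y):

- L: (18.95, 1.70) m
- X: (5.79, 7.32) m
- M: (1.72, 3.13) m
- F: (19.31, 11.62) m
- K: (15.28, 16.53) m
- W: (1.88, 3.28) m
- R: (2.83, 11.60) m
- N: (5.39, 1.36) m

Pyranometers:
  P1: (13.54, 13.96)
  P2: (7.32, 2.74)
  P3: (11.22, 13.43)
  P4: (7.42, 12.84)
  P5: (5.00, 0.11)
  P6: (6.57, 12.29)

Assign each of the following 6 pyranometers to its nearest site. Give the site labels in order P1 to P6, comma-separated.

K, N, K, R, N, R

P1 → K (d²=9.63)
P2 → N (d²=5.63)
P3 → K (d²=26.09)
P4 → R (d²=22.61)
P5 → N (d²=1.71)
P6 → R (d²=14.46)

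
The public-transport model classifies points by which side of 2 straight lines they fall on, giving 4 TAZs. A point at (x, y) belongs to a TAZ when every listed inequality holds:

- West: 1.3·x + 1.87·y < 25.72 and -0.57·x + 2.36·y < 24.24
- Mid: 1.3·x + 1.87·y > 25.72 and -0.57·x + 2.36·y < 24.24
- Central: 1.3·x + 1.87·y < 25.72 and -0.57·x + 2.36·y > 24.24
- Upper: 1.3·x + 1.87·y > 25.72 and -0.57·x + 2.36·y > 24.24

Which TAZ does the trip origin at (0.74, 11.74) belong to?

Central

1.3·0.74 + 1.87·11.74 = 22.916, which is < 25.72
-0.57·0.74 + 2.36·11.74 = 27.285, which is > 24.24
This sign pattern matches Central.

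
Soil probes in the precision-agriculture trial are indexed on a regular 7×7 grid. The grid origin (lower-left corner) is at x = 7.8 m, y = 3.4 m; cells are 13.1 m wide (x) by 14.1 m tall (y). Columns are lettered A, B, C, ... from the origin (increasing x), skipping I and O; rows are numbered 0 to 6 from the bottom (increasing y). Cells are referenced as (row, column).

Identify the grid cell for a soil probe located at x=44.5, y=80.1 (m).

Column index: ⌊(44.5 − 7.8) / 13.1⌋ = ⌊2.802⌋ = 2 → column C
Row offset from origin: ⌊(80.1 − 3.4) / 14.1⌋ = ⌊5.440⌋ = 5 → row 5

(5, C)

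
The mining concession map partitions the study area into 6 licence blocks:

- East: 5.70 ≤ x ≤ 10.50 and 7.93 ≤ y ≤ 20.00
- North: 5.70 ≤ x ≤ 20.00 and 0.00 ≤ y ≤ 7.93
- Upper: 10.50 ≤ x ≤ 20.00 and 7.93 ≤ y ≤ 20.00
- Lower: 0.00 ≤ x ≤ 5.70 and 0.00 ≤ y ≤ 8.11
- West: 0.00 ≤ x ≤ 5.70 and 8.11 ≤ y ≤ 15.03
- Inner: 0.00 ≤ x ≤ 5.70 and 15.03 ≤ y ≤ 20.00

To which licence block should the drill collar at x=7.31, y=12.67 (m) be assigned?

East

The point has x = 7.31 and y = 12.67.
Only East satisfies 5.70 ≤ x ≤ 10.50 and 7.93 ≤ y ≤ 20.00.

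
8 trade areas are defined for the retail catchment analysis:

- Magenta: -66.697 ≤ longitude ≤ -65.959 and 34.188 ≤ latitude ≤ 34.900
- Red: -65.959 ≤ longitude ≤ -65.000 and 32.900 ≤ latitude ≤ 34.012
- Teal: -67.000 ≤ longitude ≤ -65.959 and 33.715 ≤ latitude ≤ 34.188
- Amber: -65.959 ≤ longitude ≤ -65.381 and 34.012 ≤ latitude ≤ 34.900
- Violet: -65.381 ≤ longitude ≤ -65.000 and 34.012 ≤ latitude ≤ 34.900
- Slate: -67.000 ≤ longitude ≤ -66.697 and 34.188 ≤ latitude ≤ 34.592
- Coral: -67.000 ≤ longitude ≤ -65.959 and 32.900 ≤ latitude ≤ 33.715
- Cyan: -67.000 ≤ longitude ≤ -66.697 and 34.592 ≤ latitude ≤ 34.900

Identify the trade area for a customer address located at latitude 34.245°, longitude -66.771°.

The point has longitude = -66.771 and latitude = 34.245.
Only Slate satisfies -67.000 ≤ longitude ≤ -66.697 and 34.188 ≤ latitude ≤ 34.592.

Slate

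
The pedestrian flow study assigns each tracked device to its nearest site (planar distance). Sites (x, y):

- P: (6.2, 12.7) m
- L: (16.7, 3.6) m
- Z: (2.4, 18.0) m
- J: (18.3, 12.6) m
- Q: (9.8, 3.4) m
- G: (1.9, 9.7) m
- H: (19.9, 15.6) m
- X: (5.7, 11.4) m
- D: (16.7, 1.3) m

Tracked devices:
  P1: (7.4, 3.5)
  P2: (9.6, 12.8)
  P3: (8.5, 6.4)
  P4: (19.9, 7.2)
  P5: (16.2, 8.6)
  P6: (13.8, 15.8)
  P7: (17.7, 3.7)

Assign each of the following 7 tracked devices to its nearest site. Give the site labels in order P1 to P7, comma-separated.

Q, P, Q, L, J, J, L

P1 → Q (d²=5.77)
P2 → P (d²=11.57)
P3 → Q (d²=10.69)
P4 → L (d²=23.20)
P5 → J (d²=20.41)
P6 → J (d²=30.49)
P7 → L (d²=1.01)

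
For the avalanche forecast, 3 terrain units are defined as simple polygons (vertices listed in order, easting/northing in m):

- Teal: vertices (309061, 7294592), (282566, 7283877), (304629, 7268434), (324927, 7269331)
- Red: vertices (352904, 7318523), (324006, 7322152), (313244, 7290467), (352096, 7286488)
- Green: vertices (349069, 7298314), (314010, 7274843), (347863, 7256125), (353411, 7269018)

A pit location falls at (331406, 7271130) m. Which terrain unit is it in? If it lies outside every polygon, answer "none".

Green

Cast a ray rightward from (331406, 7271130). For each polygon, the edges (by vertex number in listed order) whose endpoints lie on opposite sides of northing = 7271130, where each meets that height, and whether that is right or left of the point:
Teal: 2–3 at easting≈300777.3 (left), 4–1 at easting≈323797.1 (left) → 0 crossings.
Red: no edge straddles that height → 0 crossings.
Green: 2–3 at easting≈320725.3 (left), 4–1 at easting≈353098.0 (right) → 1 crossing.
Only Green has an odd count, so the point is inside Green.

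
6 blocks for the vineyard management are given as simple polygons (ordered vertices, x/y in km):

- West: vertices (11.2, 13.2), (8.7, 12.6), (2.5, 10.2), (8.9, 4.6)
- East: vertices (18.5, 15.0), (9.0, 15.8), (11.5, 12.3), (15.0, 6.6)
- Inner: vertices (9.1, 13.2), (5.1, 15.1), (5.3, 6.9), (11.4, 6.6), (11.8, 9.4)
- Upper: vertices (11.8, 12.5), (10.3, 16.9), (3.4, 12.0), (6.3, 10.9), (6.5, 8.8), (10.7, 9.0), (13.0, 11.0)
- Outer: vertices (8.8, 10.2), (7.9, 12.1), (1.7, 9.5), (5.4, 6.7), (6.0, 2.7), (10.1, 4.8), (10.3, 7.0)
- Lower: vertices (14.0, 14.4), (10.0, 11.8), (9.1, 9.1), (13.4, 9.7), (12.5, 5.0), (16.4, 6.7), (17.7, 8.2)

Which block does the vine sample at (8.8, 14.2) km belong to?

Cast a ray rightward from (8.8, 14.2). For each polygon, the edges (by vertex number in listed order) whose endpoints lie on opposite sides of y = 14.2, where each meets that height, and whether that is right or left of the point:
West: no edge straddles that height → 0 crossings.
East: 2–3 at x≈10.14 (right), 4–1 at x≈18.17 (right) → 2 crossings.
Inner: 1–2 at x≈6.99 (left), 2–3 at x≈5.12 (left) → 0 crossings.
Upper: 1–2 at x≈11.22 (right), 2–3 at x≈6.50 (left) → 1 crossing.
Outer: no edge straddles that height → 0 crossings.
Lower: 1–2 at x≈13.69 (right), 7–1 at x≈14.12 (right) → 2 crossings.
Only Upper has an odd count, so the point is inside Upper.

Upper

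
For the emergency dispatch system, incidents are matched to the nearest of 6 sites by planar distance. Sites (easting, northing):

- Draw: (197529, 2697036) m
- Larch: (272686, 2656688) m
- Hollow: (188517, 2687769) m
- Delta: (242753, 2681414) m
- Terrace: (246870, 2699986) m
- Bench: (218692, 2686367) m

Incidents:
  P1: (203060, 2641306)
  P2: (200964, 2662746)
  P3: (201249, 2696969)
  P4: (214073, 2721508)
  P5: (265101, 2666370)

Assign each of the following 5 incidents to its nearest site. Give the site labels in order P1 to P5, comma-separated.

Bench, Hollow, Draw, Draw, Larch

P1 → Bench (d²=2274853145.00)
P2 → Hollow (d²=781078338.00)
P3 → Draw (d²=13842889.00)
P4 → Draw (d²=872582720.00)
P5 → Larch (d²=151273349.00)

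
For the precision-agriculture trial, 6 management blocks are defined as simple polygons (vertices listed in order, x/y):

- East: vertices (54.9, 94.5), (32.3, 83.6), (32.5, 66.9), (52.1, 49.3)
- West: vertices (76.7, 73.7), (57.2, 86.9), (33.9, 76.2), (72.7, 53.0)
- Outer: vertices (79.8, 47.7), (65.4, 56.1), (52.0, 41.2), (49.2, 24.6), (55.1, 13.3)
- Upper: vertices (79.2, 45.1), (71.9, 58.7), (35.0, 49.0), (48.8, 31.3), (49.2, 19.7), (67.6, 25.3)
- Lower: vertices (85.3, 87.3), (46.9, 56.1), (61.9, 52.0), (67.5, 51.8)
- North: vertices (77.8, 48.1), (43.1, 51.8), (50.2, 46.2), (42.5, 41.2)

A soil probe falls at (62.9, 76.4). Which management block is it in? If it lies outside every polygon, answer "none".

Cast a ray rightward from (62.9, 76.4). For each polygon, the edges (by vertex number in listed order) whose endpoints lie on opposite sides of y = 76.4, where each meets that height, and whether that is right or left of the point:
East: 2–3 at x≈32.39 (left), 4–1 at x≈53.78 (left) → 0 crossings.
West: 1–2 at x≈72.71 (right), 2–3 at x≈34.34 (left) → 1 crossing.
Outer: no edge straddles that height → 0 crossings.
Upper: no edge straddles that height → 0 crossings.
Lower: 1–2 at x≈71.88 (right), 4–1 at x≈79.83 (right) → 2 crossings.
North: no edge straddles that height → 0 crossings.
Only West has an odd count, so the point is inside West.

West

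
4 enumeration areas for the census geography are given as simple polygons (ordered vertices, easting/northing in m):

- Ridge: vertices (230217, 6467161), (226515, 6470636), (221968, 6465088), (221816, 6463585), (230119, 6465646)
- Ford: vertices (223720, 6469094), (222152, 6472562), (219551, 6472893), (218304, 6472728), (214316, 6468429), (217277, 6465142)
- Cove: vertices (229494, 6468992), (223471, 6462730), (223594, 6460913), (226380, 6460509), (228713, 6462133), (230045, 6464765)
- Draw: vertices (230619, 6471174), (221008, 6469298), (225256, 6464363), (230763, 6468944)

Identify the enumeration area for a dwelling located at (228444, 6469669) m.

Draw

Cast a ray rightward from (228444, 6469669). For each polygon, the edges (by vertex number in listed order) whose endpoints lie on opposite sides of northing = 6469669, where each meets that height, and whether that is right or left of the point:
Ridge: 1–2 at easting≈227545.2 (left), 2–3 at easting≈225722.5 (left) → 0 crossings.
Ford: 1–2 at easting≈223460.0 (left), 4–5 at easting≈215466.3 (left) → 0 crossings.
Cove: no edge straddles that height → 0 crossings.
Draw: 1–2 at easting≈222908.7 (left), 4–1 at easting≈230716.2 (right) → 1 crossing.
Only Draw has an odd count, so the point is inside Draw.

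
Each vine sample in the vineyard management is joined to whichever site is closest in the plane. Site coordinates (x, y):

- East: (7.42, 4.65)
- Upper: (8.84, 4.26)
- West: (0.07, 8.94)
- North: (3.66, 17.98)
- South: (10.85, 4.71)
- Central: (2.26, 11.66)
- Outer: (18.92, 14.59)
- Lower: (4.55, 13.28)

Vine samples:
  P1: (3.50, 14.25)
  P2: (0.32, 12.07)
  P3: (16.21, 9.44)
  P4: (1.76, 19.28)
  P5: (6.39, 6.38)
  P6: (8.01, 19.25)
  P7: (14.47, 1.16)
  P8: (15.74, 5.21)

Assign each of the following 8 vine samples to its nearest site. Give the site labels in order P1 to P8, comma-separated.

Lower, Central, Outer, North, East, North, South, South

P1 → Lower (d²=2.04)
P2 → Central (d²=3.93)
P3 → Outer (d²=33.87)
P4 → North (d²=5.30)
P5 → East (d²=4.05)
P6 → North (d²=20.54)
P7 → South (d²=25.71)
P8 → South (d²=24.16)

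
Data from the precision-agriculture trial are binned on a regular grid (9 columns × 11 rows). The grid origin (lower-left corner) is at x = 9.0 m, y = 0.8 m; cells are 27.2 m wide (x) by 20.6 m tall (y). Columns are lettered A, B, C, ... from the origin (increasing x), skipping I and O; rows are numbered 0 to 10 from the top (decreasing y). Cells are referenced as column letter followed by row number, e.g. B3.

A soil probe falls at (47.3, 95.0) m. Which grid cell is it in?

Column index: ⌊(47.3 − 9.0) / 27.2⌋ = ⌊1.408⌋ = 1 → column B
Row offset from origin: ⌊(95.0 − 0.8) / 20.6⌋ = ⌊4.573⌋ = 4 → row 6 (counted from top)

B6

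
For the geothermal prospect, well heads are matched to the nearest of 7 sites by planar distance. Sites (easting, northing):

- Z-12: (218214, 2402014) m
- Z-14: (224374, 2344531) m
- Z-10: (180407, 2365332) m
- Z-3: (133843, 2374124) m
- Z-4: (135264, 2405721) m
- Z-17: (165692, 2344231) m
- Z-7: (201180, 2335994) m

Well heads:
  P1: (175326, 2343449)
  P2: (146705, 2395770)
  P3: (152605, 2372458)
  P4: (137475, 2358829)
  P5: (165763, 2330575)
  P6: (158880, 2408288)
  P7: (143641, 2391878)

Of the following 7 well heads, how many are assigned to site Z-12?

0

P1 → Z-17
P2 → Z-4
P3 → Z-3
P4 → Z-3
P5 → Z-17
P6 → Z-4
P7 → Z-4
0 of the 7 go to Z-12.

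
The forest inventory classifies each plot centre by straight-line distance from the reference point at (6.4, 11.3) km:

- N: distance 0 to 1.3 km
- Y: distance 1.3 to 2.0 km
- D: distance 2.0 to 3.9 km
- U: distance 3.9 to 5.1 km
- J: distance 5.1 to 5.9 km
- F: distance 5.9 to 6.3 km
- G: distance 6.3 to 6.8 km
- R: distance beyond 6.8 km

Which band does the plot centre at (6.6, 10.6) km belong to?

N

Distance = √((6.6−6.4)² + (10.6−11.3)²) = √(0.040 + 0.490) = 0.728 km.
0 ≤ 0.728 < 1.3 → N.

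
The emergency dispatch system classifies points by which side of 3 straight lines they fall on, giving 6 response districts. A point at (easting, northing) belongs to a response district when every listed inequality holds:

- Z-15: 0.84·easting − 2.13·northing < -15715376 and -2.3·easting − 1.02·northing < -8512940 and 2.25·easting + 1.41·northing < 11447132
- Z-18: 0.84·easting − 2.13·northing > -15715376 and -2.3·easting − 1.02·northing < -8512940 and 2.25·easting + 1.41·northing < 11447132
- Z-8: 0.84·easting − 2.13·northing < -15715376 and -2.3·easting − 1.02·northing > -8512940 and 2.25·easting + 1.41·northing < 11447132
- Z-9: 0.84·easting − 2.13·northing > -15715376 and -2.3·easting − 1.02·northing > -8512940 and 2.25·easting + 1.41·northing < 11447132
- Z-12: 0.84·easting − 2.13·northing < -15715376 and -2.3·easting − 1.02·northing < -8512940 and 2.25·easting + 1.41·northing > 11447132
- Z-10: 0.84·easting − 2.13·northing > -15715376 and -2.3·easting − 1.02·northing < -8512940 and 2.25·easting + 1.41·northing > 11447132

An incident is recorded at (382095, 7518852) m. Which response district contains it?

0.84·382095 − 2.13·7518852 = -15694194.960, which is > -15715376
-2.3·382095 − 1.02·7518852 = -8548047.540, which is < -8512940
2.25·382095 + 1.41·7518852 = 11461295.070, which is > 11447132
This sign pattern matches Z-10.

Z-10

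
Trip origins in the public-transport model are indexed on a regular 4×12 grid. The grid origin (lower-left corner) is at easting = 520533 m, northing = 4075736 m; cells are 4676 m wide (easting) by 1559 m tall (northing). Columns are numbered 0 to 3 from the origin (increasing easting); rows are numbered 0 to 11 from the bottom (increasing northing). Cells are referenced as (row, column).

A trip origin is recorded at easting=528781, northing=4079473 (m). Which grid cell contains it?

Column index: ⌊(528781 − 520533) / 4676⌋ = ⌊1.764⌋ = 1
Row offset from origin: ⌊(4079473 − 4075736) / 1559⌋ = ⌊2.397⌋ = 2 → row 2

(2, 1)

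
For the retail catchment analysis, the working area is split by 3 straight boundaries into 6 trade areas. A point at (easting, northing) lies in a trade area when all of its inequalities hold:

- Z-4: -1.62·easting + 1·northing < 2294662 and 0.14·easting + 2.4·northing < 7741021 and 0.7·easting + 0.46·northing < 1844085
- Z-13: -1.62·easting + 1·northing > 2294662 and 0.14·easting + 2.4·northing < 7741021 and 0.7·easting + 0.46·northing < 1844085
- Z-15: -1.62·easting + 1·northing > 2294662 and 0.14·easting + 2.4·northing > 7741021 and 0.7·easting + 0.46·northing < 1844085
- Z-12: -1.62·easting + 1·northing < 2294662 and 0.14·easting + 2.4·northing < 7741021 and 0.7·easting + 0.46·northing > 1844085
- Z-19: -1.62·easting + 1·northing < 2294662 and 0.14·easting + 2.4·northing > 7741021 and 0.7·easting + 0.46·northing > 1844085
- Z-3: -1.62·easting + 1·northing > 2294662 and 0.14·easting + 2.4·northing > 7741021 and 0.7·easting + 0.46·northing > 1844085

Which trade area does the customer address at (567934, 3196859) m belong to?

Z-19

-1.62·567934 + 1·3196859 = 2276805.920, which is < 2294662
0.14·567934 + 2.4·3196859 = 7751972.360, which is > 7741021
0.7·567934 + 0.46·3196859 = 1868108.940, which is > 1844085
This sign pattern matches Z-19.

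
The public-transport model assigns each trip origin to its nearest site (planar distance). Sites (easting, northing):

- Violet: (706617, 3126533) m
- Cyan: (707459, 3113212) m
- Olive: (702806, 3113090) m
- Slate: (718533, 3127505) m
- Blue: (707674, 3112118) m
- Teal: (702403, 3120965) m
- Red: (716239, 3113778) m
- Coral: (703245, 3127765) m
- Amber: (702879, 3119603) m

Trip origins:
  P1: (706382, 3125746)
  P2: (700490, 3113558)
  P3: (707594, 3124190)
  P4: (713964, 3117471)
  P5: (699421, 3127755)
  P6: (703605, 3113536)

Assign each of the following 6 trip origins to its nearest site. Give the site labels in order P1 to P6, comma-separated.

P1 → Violet (d²=674594.00)
P2 → Olive (d²=5582880.00)
P3 → Violet (d²=6444178.00)
P4 → Red (d²=18813874.00)
P5 → Coral (d²=14623076.00)
P6 → Olive (d²=837317.00)

Violet, Olive, Violet, Red, Coral, Olive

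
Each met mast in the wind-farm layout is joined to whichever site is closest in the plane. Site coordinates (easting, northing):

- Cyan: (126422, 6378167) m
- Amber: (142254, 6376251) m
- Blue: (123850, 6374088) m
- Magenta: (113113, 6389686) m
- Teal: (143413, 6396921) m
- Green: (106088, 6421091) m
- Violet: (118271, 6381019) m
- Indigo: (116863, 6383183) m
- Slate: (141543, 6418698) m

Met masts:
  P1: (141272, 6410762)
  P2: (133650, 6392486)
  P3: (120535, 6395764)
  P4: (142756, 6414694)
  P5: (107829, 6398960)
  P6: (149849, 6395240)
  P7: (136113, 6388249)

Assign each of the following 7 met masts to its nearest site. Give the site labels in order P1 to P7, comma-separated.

P1 → Slate (d²=63053537.00)
P2 → Teal (d²=114985394.00)
P3 → Magenta (d²=92028168.00)
P4 → Slate (d²=17503385.00)
P5 → Magenta (d²=113927732.00)
P6 → Teal (d²=44247857.00)
P7 → Teal (d²=128493584.00)

Slate, Teal, Magenta, Slate, Magenta, Teal, Teal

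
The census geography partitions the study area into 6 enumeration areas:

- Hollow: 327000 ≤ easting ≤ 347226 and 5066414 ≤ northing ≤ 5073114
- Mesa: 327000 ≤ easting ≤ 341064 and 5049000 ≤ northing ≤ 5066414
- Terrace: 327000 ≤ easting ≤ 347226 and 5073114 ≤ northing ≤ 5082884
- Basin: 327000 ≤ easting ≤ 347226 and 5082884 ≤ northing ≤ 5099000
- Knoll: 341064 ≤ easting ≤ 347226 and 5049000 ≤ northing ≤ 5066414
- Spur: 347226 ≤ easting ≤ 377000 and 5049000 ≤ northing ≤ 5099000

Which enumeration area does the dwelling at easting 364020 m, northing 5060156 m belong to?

Spur

The point has easting = 364020 and northing = 5060156.
Only Spur satisfies 347226 ≤ easting ≤ 377000 and 5049000 ≤ northing ≤ 5099000.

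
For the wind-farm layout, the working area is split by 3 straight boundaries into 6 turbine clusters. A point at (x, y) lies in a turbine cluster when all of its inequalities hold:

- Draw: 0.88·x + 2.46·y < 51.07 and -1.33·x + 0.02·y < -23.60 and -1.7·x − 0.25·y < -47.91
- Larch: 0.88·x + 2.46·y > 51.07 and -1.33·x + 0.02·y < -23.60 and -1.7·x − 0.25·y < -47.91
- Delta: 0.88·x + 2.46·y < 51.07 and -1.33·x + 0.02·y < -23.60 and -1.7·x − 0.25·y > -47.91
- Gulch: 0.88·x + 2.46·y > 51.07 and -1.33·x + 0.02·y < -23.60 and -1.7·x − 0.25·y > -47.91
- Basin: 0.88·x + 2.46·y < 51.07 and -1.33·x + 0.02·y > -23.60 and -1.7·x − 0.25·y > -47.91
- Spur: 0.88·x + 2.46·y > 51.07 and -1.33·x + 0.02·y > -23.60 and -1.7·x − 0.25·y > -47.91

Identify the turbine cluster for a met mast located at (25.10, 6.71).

0.88·25.10 + 2.46·6.71 = 38.595, which is < 51.07
-1.33·25.10 + 0.02·6.71 = -33.249, which is < -23.60
-1.7·25.10 − 0.25·6.71 = -44.348, which is > -47.91
This sign pattern matches Delta.

Delta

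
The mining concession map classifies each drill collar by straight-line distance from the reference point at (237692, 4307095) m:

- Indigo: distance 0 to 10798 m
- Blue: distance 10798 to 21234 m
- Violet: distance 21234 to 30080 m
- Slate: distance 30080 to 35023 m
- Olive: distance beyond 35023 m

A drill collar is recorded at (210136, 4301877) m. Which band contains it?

Distance = √((210136−237692)² + (4301877−4307095)²) = √(759333136.000 + 27227524.000) = 28045.689 m.
21234 ≤ 28045.689 < 30080 → Violet.

Violet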